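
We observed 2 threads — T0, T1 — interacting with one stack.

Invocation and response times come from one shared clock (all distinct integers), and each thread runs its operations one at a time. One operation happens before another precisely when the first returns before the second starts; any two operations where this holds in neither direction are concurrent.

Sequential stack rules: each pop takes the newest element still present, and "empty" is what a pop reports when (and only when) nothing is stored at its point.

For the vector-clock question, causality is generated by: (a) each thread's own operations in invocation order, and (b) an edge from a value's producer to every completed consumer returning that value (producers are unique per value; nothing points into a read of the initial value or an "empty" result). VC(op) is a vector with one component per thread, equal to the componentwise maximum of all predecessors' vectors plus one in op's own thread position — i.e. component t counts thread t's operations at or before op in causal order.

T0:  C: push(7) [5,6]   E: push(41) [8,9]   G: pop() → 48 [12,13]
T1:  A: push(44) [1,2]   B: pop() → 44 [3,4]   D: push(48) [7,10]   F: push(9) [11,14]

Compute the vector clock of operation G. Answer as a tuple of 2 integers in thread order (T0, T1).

root op A, invoked 1: fresh clock plus T1's own tick → (0, 1)
root op C, invoked 5: fresh clock plus T0's own tick → (1, 0)
B (invocation 3): componentwise max over VC(A)=(0, 1), +1 at T1, giving (0, 2)
E (invocation 8): componentwise max over VC(C)=(1, 0), +1 at T0, giving (2, 0)
D (invocation 7): componentwise max over VC(B)=(0, 2), +1 at T1, giving (0, 3)
F (invocation 11): componentwise max over VC(D)=(0, 3), +1 at T1, giving (0, 4)
G (invocation 12): componentwise max over VC(D)=(0, 3), VC(E)=(2, 0), +1 at T0, giving (3, 3)
target: VC(G) = (3, 3)

(3, 3)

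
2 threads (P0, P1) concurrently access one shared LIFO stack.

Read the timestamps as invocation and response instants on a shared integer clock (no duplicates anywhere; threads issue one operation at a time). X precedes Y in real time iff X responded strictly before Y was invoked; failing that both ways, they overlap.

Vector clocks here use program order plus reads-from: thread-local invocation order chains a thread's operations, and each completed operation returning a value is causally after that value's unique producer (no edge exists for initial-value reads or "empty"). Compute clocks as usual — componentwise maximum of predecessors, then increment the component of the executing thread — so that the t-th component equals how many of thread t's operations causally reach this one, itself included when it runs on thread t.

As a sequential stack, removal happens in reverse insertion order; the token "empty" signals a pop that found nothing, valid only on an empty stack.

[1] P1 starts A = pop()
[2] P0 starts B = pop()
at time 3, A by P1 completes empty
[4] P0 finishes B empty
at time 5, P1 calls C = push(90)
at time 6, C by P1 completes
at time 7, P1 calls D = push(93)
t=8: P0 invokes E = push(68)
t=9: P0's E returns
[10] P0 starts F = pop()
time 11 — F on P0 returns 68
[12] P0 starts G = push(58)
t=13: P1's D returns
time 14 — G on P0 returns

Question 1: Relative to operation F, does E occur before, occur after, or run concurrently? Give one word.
Answer: before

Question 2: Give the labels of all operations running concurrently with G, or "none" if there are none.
Answer: D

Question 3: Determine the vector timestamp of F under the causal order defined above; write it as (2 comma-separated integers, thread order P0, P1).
Answer: (3, 0)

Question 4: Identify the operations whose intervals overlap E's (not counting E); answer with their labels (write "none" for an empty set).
Answer: D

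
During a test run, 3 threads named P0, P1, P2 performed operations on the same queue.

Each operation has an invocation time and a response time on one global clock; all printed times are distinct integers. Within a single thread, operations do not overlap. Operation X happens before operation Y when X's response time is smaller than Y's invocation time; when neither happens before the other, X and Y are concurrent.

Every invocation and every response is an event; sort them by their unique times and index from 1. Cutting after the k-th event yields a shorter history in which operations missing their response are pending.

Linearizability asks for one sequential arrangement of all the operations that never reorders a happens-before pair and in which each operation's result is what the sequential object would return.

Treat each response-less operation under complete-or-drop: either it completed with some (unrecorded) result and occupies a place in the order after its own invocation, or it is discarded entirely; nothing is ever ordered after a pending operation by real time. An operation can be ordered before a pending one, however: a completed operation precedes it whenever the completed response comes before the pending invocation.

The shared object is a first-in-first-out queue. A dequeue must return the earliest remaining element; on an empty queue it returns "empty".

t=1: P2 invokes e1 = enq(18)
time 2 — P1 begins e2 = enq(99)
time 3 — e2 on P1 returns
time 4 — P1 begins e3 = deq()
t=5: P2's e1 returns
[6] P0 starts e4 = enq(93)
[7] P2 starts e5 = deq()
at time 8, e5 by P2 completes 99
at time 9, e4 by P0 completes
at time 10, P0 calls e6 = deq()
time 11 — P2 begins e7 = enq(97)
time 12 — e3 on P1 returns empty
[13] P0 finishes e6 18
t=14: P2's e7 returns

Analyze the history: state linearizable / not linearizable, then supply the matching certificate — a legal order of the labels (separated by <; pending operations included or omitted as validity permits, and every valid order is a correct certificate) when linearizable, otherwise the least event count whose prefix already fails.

not linearizable — minimal violating prefix: 12 events

events 1..11 are fine; event 12 — the response of e3 at time 12 — makes the prefix non-linearizable
checked exhaustively: 14 real-time-consistent orders of 5 completed operations, zero legal queue replays
no completion choice of the 2 pending operations (e6, e7) rescues it — every subset was tried
for example e1, e2, e3, e4, e5 (pending dropped) fails at step 3: e3 deq() → empty is not legal there
for example e1, e2, e3, e5, e4 (pending dropped) fails at step 3: e3 deq() → empty is not legal there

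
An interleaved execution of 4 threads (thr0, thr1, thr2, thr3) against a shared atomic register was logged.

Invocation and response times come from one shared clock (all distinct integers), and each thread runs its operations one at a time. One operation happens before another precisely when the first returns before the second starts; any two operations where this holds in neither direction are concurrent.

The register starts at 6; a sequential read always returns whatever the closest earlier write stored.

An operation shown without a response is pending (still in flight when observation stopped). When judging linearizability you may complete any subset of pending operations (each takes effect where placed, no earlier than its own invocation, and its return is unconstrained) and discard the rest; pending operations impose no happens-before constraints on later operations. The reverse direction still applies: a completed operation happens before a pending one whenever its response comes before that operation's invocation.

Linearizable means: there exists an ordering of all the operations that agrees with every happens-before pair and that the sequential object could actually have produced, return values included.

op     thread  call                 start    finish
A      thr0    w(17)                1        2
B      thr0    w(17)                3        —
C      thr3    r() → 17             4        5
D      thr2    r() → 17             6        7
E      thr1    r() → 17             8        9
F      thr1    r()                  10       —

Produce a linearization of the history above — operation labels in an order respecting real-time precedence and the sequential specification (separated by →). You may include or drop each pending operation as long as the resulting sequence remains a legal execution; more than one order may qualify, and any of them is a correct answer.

A → B → C → D → E

1. A w(17), leaving value 17
2. B w(17) (pending, included), leaving value 17
3. C r() → 17, leaving value 17
4. D r() → 17, leaving value 17
5. E r() → 17, leaving value 17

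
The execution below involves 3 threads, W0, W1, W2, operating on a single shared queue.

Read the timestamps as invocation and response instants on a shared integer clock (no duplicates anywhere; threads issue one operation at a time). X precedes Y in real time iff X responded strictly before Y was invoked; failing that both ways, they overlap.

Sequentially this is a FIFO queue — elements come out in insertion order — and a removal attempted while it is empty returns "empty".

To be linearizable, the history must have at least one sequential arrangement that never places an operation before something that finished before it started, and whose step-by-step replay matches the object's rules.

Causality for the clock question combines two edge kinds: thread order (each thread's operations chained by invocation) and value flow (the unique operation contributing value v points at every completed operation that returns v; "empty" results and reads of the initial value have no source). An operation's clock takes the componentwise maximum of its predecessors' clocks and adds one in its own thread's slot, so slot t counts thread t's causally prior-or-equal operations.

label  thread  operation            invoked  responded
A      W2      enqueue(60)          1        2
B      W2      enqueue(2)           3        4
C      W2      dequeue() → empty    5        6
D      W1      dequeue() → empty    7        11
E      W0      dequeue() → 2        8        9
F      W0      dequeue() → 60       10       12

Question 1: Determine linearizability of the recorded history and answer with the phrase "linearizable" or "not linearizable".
through event 5 a valid linearization exists; event 6 (C responding at time 6) ends that
the completed operations (3 total) allow one real-time order; the queue replay rejects it
one such order, A, B, C, breaks at step 3 where C dequeue() → empty is illegal

not linearizable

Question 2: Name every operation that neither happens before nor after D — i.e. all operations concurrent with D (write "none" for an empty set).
Answer: E, F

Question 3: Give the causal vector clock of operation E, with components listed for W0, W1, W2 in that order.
Answer: (1, 0, 2)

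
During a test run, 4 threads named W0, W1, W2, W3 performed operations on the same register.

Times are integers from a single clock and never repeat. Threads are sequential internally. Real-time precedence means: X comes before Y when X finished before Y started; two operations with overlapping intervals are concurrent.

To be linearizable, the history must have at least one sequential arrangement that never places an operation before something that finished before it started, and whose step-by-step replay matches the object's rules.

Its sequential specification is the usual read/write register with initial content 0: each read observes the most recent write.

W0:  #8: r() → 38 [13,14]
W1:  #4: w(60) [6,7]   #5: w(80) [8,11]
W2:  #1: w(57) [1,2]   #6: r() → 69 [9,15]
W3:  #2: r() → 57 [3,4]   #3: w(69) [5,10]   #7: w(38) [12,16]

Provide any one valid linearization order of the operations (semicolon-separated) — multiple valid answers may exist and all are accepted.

#1; #2; #4; #3; #6; #5; #7; #8

after step 1 (#1 w(57)): value 57
after step 2 (#2 r() → 57): value 57
after step 3 (#4 w(60)): value 60
after step 4 (#3 w(69)): value 69
after step 5 (#6 r() → 69): value 69
after step 6 (#5 w(80)): value 80
after step 7 (#7 w(38)): value 38
after step 8 (#8 r() → 38): value 38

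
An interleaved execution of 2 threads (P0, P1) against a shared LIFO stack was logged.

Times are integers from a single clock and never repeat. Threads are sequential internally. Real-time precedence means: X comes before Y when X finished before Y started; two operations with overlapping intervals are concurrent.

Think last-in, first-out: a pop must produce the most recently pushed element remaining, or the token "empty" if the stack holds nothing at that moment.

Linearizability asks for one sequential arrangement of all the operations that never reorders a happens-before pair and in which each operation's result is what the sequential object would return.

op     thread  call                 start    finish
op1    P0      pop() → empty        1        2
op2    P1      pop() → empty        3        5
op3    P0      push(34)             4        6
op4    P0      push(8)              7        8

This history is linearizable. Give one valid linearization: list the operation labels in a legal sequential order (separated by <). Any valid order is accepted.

after step 1 (op1 pop() → empty): stack <>
after step 2 (op2 pop() → empty): stack <>
after step 3 (op3 push(34)): stack <34>
after step 4 (op4 push(8)): stack <34,8>

op1 < op2 < op3 < op4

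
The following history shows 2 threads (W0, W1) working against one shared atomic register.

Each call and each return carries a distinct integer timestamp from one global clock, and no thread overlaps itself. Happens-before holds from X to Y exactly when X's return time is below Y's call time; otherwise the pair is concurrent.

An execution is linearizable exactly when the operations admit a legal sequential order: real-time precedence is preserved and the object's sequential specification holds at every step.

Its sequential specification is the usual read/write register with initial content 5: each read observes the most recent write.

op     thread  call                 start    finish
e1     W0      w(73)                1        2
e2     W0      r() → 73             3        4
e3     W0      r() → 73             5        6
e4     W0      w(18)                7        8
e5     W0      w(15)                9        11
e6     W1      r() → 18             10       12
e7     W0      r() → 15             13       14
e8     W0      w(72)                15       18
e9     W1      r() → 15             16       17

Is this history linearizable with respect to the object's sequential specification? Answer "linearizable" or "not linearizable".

linearizable

a witness: e1, e2, e3, e4, e6, e5, e7, e9, e8
step 1: e1 w(73) — value 73
step 2: e2 r() → 73 — value 73
step 3: e3 r() → 73 — value 73
step 4: e4 w(18) — value 18
step 5: e6 r() → 18 — value 18
step 6: e5 w(15) — value 15
step 7: e7 r() → 15 — value 15
step 8: e9 r() → 15 — value 15
step 9: e8 w(72) — value 72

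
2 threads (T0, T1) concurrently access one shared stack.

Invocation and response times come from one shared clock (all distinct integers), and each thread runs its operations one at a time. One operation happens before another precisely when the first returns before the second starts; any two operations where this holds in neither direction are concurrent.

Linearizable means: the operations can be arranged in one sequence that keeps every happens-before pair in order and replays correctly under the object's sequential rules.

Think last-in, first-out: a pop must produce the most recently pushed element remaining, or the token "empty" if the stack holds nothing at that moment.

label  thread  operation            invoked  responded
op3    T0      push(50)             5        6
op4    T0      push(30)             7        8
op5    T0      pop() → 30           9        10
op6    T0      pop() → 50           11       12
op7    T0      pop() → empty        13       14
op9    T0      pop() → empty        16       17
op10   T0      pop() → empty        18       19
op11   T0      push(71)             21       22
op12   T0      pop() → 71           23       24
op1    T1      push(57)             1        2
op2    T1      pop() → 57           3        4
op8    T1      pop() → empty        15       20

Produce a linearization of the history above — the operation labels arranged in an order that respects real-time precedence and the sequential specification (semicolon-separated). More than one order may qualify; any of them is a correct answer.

1. op1 push(57), leaving stack <57>
2. op2 pop() → 57, leaving stack <>
3. op3 push(50), leaving stack <50>
4. op4 push(30), leaving stack <50,30>
5. op5 pop() → 30, leaving stack <50>
6. op6 pop() → 50, leaving stack <>
7. op7 pop() → empty, leaving stack <>
8. op8 pop() → empty, leaving stack <>
9. op9 pop() → empty, leaving stack <>
10. op10 pop() → empty, leaving stack <>
11. op11 push(71), leaving stack <71>
12. op12 pop() → 71, leaving stack <>

op1; op2; op3; op4; op5; op6; op7; op8; op9; op10; op11; op12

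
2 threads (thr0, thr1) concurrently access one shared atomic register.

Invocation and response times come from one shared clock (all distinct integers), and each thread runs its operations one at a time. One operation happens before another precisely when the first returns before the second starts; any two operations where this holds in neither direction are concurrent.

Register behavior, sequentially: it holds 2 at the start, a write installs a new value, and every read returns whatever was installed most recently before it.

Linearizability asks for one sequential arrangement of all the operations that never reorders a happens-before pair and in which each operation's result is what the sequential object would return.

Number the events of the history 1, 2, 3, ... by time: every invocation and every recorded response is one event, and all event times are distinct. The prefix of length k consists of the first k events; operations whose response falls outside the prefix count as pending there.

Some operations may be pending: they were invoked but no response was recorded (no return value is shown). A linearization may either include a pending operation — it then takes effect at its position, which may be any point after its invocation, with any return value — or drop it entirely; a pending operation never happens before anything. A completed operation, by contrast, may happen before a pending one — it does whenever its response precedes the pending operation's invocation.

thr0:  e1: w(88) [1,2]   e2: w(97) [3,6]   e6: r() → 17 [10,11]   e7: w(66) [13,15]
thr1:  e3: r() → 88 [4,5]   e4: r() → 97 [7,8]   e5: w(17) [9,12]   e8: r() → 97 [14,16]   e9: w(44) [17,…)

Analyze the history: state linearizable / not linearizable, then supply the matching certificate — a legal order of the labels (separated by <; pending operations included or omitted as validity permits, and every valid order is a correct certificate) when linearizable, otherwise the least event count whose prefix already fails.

not linearizable — minimal violating prefix: 16 events

through event 15 a valid linearization exists; event 16 (e8 responding at time 16) ends that
8 completed operations, 8 real-time-consistent orders — every atomic register replay fails
take e1, e2, e3, e4, e5, e6, e7, e8: step 3 already fails, because e3 r() → 88 cannot occur there
take e1, e2, e3, e4, e5, e6, e8, e7: step 3 already fails, because e3 r() → 88 cannot occur there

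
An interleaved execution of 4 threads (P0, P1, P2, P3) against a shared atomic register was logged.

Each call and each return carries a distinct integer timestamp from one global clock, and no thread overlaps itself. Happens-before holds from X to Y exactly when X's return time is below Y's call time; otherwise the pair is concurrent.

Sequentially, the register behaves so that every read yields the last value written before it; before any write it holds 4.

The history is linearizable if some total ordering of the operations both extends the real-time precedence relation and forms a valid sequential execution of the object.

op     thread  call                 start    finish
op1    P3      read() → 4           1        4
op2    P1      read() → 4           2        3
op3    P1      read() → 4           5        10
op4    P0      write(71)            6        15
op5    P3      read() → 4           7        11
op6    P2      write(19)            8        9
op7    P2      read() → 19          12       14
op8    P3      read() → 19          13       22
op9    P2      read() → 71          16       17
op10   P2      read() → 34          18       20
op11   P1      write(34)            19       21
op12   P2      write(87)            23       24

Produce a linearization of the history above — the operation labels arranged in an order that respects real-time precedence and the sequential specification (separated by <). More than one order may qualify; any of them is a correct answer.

1. op1 read() → 4, leaving value 4
2. op2 read() → 4, leaving value 4
3. op3 read() → 4, leaving value 4
4. op5 read() → 4, leaving value 4
5. op6 write(19), leaving value 19
6. op7 read() → 19, leaving value 19
7. op8 read() → 19, leaving value 19
8. op4 write(71), leaving value 71
9. op9 read() → 71, leaving value 71
10. op11 write(34), leaving value 34
11. op10 read() → 34, leaving value 34
12. op12 write(87), leaving value 87

op1 < op2 < op3 < op5 < op6 < op7 < op8 < op4 < op9 < op11 < op10 < op12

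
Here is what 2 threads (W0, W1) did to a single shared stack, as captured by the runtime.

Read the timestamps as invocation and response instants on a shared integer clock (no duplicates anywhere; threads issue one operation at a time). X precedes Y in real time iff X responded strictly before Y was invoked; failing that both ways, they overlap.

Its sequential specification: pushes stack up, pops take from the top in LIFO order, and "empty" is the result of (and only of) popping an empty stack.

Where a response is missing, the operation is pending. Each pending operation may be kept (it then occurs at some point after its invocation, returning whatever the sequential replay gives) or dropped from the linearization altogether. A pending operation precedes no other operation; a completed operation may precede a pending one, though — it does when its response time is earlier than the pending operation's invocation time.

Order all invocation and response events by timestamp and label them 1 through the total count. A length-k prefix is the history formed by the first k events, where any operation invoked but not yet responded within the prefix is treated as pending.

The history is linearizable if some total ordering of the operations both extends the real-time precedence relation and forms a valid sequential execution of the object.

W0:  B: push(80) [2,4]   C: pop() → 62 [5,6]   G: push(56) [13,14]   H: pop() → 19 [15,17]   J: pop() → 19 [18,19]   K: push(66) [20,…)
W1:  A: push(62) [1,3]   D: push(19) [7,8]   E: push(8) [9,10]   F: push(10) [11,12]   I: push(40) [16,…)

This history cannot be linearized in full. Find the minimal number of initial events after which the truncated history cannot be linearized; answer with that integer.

a valid linearization of events 1..16 exists, for instance B, A, C, D, E, F, G:
step 1: B push(80) — stack <80>
step 2: A push(62) — stack <80,62>
step 3: C pop() → 62 — stack <80>
step 4: D push(19) — stack <80,19>
step 5: E push(8) — stack <80,19,8>
step 6: F push(10) — stack <80,19,8,10>
step 7: G push(56) — stack <80,19,8,10,56>
once event 17 joins (H's response, time 17), exhaustive search finds no witness
including or dropping the 1 pending operation (I) in any combination fails
e.g. A, B, C, D, E, F, G, H (pending dropped): illegal at step 3, since C pop() → 62 cannot apply there
e.g. B, A, C, D, E, F, G, H (pending dropped): illegal at step 8, since H pop() → 19 cannot apply there

17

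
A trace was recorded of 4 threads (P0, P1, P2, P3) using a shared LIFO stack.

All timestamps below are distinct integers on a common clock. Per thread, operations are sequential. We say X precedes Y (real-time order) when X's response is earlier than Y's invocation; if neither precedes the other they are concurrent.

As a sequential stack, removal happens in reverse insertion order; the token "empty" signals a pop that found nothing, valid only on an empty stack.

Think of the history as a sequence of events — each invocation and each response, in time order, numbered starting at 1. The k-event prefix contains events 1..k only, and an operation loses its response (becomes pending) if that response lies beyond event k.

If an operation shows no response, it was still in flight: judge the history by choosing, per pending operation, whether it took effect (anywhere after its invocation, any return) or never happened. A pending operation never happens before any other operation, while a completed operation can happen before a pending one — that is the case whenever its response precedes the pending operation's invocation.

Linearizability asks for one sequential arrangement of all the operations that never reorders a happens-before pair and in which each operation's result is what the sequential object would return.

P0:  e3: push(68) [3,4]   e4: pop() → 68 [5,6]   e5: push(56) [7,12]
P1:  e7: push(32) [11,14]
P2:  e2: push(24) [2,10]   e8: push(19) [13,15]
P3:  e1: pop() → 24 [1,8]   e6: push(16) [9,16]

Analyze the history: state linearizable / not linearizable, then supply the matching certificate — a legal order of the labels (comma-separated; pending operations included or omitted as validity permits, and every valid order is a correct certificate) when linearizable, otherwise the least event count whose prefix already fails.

linearizable — witness: e2, e1, e3, e4, e5, e6, e7, e8

1. e2 push(24), leaving stack <24>
2. e1 pop() → 24, leaving stack <>
3. e3 push(68), leaving stack <68>
4. e4 pop() → 68, leaving stack <>
5. e5 push(56), leaving stack <56>
6. e6 push(16), leaving stack <56,16>
7. e7 push(32), leaving stack <56,16,32>
8. e8 push(19), leaving stack <56,16,32,19>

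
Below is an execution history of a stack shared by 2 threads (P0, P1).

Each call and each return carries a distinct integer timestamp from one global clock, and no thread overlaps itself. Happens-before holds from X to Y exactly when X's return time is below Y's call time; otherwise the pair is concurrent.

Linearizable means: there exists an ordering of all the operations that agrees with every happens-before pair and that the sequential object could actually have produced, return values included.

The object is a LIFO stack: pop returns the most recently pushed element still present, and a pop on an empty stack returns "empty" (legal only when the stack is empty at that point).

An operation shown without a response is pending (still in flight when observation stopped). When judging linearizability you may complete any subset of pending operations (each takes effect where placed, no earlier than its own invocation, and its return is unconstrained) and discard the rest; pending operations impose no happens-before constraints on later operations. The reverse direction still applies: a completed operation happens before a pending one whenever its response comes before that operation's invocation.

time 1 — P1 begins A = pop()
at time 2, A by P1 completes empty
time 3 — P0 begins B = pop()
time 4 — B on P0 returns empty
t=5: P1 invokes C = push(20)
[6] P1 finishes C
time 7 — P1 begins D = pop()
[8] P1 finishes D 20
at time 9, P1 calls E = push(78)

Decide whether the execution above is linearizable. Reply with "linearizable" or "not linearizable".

linearizable

a witness: A, B, C, D
1. A pop() → empty, leaving stack <>
2. B pop() → empty, leaving stack <>
3. C push(20), leaving stack <20>
4. D pop() → 20, leaving stack <>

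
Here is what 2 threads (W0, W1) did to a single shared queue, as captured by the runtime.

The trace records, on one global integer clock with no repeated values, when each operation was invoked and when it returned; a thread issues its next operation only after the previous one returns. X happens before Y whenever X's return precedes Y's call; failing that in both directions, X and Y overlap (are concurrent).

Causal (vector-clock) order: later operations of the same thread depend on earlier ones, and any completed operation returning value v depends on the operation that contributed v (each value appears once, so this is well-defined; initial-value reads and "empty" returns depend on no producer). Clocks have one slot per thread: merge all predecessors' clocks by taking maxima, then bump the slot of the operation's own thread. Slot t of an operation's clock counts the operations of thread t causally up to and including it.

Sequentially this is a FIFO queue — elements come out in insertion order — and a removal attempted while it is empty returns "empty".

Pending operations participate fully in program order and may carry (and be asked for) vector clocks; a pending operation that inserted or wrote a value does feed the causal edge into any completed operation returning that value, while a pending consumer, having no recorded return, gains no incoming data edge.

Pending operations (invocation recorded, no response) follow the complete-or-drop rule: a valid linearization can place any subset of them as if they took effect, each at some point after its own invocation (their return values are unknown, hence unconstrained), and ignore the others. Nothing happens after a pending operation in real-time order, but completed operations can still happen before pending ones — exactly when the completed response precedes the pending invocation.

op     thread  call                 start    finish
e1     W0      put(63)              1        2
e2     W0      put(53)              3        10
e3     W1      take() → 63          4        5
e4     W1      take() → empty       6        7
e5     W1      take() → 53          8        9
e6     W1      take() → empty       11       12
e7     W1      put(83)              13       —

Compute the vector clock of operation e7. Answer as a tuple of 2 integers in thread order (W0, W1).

root op e1, invoked 1: fresh clock plus W0's own tick → (1, 0)
from VC(e1)=(1, 0), e3 (invoked 4) maxes components and bumps W1 → (1, 1)
from VC(e1)=(1, 0), e2 (invoked 3) maxes components and bumps W0 → (2, 0)
from VC(e3)=(1, 1), e4 (invoked 6) maxes components and bumps W1 → (1, 2)
from VC(e2)=(2, 0), VC(e4)=(1, 2), e5 (invoked 8) maxes components and bumps W1 → (2, 3)
from VC(e5)=(2, 3), e6 (invoked 11) maxes components and bumps W1 → (2, 4)
from VC(e6)=(2, 4), e7 (invoked 13) maxes components and bumps W1 → (2, 5)
target: VC(e7) = (2, 5)

(2, 5)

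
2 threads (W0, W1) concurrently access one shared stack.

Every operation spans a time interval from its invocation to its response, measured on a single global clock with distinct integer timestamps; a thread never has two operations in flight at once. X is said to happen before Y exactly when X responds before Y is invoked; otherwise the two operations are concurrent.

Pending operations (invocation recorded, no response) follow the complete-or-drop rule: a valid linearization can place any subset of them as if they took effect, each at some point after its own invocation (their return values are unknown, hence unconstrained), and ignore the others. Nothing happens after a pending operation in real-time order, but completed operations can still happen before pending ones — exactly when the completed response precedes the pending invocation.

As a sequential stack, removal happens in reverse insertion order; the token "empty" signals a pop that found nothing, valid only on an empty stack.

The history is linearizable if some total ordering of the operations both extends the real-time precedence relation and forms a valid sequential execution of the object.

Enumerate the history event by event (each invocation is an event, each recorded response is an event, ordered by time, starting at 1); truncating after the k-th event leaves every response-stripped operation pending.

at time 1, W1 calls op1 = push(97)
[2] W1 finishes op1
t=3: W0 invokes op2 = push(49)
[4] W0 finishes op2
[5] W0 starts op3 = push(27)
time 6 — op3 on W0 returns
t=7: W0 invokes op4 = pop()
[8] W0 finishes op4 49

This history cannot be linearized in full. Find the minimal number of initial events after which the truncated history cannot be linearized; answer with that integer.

events 1..7 are still linearizable — one witness is op1, op2, op3:
after step 1 (op1 push(97)): stack <97>
after step 2 (op2 push(49)): stack <97,49>
after step 3 (op3 push(27)): stack <97,49,27>
once event 8 joins (op4's response, time 8), exhaustive search finds no witness
take op1, op2, op3, op4: step 4 already fails, because op4 pop() → 49 cannot occur there

8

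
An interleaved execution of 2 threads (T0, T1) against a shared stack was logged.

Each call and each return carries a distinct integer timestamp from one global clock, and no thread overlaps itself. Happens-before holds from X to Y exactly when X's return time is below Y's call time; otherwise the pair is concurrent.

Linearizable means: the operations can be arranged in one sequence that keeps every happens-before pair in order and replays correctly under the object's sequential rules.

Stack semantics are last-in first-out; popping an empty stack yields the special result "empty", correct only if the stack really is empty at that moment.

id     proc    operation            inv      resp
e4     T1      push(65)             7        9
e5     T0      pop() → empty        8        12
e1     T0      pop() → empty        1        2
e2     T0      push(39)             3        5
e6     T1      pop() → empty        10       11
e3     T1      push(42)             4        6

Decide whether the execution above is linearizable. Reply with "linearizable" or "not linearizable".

not linearizable

the violation lands at event 11, e6's response at time 11: events 1..10 linearize, events 1..11 do not
checked exhaustively: 2 real-time-consistent orders of 5 completed operations, zero legal stack replays
completion choices over the 1 pending operation (e5) were checked; none helps
one such order, e1, e2, e3, e4, e6 (pending dropped), breaks at step 5 where e6 pop() → empty is illegal
one such order, e1, e3, e2, e4, e6 (pending dropped), breaks at step 5 where e6 pop() → empty is illegal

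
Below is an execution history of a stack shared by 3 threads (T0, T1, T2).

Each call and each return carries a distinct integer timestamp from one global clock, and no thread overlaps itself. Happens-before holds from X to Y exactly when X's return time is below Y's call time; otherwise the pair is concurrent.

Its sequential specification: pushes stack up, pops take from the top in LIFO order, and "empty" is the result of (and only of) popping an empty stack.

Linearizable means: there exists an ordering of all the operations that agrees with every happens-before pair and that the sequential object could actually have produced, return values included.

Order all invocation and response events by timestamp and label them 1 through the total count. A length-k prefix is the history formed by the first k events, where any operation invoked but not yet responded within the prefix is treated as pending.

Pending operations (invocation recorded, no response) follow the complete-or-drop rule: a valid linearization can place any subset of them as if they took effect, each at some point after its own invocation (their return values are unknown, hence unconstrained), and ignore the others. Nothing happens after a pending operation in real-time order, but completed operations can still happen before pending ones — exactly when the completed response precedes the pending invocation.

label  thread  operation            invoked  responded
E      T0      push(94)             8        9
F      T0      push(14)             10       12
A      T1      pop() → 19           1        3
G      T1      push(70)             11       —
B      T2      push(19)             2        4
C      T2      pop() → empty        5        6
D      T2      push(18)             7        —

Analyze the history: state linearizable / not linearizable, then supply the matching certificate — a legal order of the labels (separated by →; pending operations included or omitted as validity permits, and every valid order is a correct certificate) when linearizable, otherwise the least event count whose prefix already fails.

1. B push(19), leaving stack <19>
2. A pop() → 19, leaving stack <>
3. C pop() → empty, leaving stack <>
4. D push(18) (pending, included), leaving stack <18>
5. E push(94), leaving stack <18,94>
6. F push(14), leaving stack <18,94,14>

linearizable — witness: B → A → C → D → E → F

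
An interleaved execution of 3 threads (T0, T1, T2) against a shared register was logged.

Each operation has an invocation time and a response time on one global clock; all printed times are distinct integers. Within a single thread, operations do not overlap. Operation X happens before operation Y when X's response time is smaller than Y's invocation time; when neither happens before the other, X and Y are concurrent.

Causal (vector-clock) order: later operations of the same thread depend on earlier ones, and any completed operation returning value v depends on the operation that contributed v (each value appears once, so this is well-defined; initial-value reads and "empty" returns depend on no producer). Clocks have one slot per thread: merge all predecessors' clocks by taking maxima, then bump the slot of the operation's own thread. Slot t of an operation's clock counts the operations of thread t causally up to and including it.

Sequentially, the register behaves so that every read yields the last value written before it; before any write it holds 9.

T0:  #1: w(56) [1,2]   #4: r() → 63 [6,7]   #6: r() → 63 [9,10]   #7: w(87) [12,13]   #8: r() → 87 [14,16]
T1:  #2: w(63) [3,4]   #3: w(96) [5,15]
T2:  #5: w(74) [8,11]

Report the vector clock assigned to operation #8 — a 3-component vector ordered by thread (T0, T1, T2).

(5, 1, 0)

root op #5, invoked 8: fresh clock plus T2's own tick → (0, 0, 1)
root op #2, invoked 3: fresh clock plus T1's own tick → (0, 1, 0)
root op #1, invoked 1: fresh clock plus T0's own tick → (1, 0, 0)
VC(#3, invoked at 5): max of VC(#2)=(0, 1, 0), then +1 on thread T1 → (0, 2, 0)
VC(#4, invoked at 6): max of VC(#1)=(1, 0, 0), VC(#2)=(0, 1, 0), then +1 on thread T0 → (2, 1, 0)
VC(#6, invoked at 9): max of VC(#2)=(0, 1, 0), VC(#4)=(2, 1, 0), then +1 on thread T0 → (3, 1, 0)
VC(#7, invoked at 12): max of VC(#6)=(3, 1, 0), then +1 on thread T0 → (4, 1, 0)
VC(#8, invoked at 14): max of VC(#7)=(4, 1, 0), then +1 on thread T0 → (5, 1, 0)
target: VC(#8) = (5, 1, 0)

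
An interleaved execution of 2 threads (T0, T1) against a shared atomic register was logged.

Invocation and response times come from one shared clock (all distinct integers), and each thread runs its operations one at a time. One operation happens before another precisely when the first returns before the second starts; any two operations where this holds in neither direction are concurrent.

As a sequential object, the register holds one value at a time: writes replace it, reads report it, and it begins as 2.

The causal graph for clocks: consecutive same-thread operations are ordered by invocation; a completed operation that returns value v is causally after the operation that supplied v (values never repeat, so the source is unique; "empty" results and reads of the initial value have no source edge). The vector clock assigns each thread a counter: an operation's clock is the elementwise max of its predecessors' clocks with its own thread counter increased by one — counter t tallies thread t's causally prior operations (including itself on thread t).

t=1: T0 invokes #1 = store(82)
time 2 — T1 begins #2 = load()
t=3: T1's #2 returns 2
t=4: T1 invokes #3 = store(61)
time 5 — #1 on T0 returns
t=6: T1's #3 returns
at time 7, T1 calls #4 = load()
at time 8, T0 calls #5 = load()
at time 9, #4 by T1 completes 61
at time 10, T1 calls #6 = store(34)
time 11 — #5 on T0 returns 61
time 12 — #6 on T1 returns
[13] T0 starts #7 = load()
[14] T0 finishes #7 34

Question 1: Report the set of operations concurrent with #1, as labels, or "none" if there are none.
Answer: #2, #3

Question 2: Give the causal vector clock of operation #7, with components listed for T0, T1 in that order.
Answer: (3, 4)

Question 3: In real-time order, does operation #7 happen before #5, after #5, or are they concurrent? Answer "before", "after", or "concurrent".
Answer: after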